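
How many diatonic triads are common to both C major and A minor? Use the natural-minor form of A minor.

Diatonic triads of C major: C (I), Dm (ii), Em (iii), F (IV), G (V), Am (vi), Bdim (vii°).
Diatonic triads of A minor (natural minor): Am (i), Bdim (ii°), C (III), Dm (iv), Em (v), F (VI), G (VII).
Matching root and quality in both lists: C, Dm, Em, F, G, Am, Bdim.
That gives 7 common triads.

7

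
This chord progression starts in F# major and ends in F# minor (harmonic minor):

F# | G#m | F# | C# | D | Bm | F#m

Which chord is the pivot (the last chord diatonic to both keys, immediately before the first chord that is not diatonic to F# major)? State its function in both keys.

Chords diatonic to F# major: F#, G#m, A#m, B, C#, D#m, E#dim.
Reading the progression, the first chord not in that set is D, so the modulation leaves F# major there.
The chord immediately before D is C#, which is diatonic to both keys: V in F# major and V in F# minor.

C# — V in F# major, V in F# minor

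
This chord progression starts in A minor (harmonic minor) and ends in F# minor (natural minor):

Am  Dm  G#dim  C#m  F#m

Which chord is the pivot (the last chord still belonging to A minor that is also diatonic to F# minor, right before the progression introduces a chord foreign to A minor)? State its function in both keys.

Chords diatonic to A minor: Am, Bdim, Caug, Dm, E, F, G#dim.
Reading the progression, the first chord not in that set is C#m, so the modulation leaves A minor there.
The chord immediately before C#m is G#dim, which is diatonic to both keys: vii° in A minor and ii° in F# minor.

G#dim — vii° in A minor, ii° in F# minor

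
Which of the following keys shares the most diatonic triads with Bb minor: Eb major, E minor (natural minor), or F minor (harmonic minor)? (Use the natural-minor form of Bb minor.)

F minor

Triads of Bb minor (natural minor): Bbm (i), Cdim (ii°), Db (III), Ebm (iv), Fm (v), Gb (VI), Ab (VII).
Eb major shares 2: Fm, Ab.
E minor (natural minor) shares 0: none.
F minor (harmonic minor) shares 3: Bbm, Db, Fm.
The most common triads (3) are shared with F minor.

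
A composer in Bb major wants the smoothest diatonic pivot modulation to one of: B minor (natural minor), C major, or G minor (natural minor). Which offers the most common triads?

Triads of Bb major: Bb major (I), C minor (ii), D minor (iii), Eb major (IV), F major (V), G minor (vi), A diminished (vii°).
B minor (natural minor) shares 0: none.
C major shares 2: Dm, F.
G minor (natural minor) shares 7: Bb, Cm, Dm, Eb, F, Gm, Adim.
The most common triads (7) are shared with G minor.

G minor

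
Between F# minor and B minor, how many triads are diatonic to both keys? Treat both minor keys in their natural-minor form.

Diatonic triads of F# minor (natural minor): F#m (i), G#dim (ii°), A (III), Bm (iv), C#m (v), D (VI), E (VII).
Diatonic triads of B minor (natural minor): Bm (i), C#dim (ii°), D (III), Em (iv), F#m (v), G (VI), A (VII).
Matching root and quality in both lists: F#m, A, Bm, D.
That gives 4 common triads.

4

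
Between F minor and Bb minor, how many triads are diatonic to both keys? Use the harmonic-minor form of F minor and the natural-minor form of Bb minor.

3

Diatonic triads of F minor (harmonic minor): F minor (i), G diminished (ii°), Ab augmented (III+), Bb minor (iv), C major (V), Db major (VI), E diminished (vii°).
Diatonic triads of Bb minor (natural minor): Bb minor (i), C diminished (ii°), Db major (III), Eb minor (iv), F minor (v), Gb major (VI), Ab major (VII).
Matching root and quality in both lists: F minor, Bb minor, Db major.
That gives 3 common triads.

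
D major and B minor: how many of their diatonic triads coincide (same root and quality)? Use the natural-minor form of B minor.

7

Diatonic triads of D major: D (I), Em (ii), F#m (iii), G (IV), A (V), Bm (vi), C#dim (vii°).
Diatonic triads of B minor (natural minor): Bm (i), C#dim (ii°), D (III), Em (iv), F#m (v), G (VI), A (VII).
Matching root and quality in both lists: D, Em, F#m, G, A, Bm, C#dim.
That gives 7 common triads.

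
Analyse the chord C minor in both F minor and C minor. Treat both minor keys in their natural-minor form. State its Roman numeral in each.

v in F minor; i in C minor

The scale of F minor (natural minor) is F G Ab Bb C Db Eb; C is degree 5, and the triad built there (C-Eb-G) is minor, so it is v.
The scale of C minor (natural minor) is C D Eb F G Ab Bb; C is degree 1, and the triad built there (C-Eb-G) is minor, so it is i.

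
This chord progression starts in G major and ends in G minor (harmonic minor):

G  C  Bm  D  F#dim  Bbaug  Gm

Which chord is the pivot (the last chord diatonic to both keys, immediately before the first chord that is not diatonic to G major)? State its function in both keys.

F#dim — vii° in G major, vii° in G minor

Chords diatonic to G major: G, Am, Bm, C, D, Em, F#dim.
Reading the progression, the first chord not in that set is Bbaug, so the modulation leaves G major there.
The chord immediately before Bbaug is F#dim, which is diatonic to both keys: vii° in G major and vii° in G minor.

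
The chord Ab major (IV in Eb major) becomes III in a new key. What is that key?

F minor

The numeral III denotes a major triad on scale degree 3. With Ab on degree 3, the tonic of the new key is F.
Degree 3 carries a major triad in natural-minor keys, so the destination is F minor.
Check: the diatonic triads of F minor (natural minor) are Fm (i), Gdim (ii°), Ab (III), Bbm (iv), Cm (v), Db (VI), Eb (VII) — Ab major is indeed III.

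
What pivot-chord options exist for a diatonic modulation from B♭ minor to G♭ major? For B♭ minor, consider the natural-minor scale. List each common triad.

B♭m, D♭, E♭m, G♭

Triads in B♭ minor (natural minor): B♭m (i), Cdim (ii°), D♭ (III), E♭m (iv), Fm (v), G♭ (VI), A♭ (VII).
Triads in G♭ major: G♭ (I), A♭m (ii), B♭m (iii), C♭ (IV), D♭ (V), E♭m (vi), Fdim (vii°).
Shared triads with their functions: B♭m (i in B♭ minor, iii in G♭ major); D♭ (III in B♭ minor, V in G♭ major); E♭m (iv in B♭ minor, vi in G♭ major); G♭ (VI in B♭ minor, I in G♭ major).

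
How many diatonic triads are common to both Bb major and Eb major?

Diatonic triads of Bb major: Bb major (I), C minor (ii), D minor (iii), Eb major (IV), F major (V), G minor (vi), A diminished (vii°).
Diatonic triads of Eb major: Eb major (I), F minor (ii), G minor (iii), Ab major (IV), Bb major (V), C minor (vi), D diminished (vii°).
Matching root and quality in both lists: Bb major, C minor, Eb major, G minor.
That gives 4 common triads.

4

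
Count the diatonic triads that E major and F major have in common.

Diatonic triads of E major: E major (I), F# minor (ii), G# minor (iii), A major (IV), B major (V), C# minor (vi), D# diminished (vii°).
Diatonic triads of F major: F major (I), G minor (ii), A minor (iii), Bb major (IV), C major (V), D minor (vi), E diminished (vii°).
No triad has the same root and quality in both keys.

0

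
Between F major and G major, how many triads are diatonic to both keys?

2

Diatonic triads of F major: F major (I), G minor (ii), A minor (iii), Bb major (IV), C major (V), D minor (vi), E diminished (vii°).
Diatonic triads of G major: G major (I), A minor (ii), B minor (iii), C major (IV), D major (V), E minor (vi), F# diminished (vii°).
Matching root and quality in both lists: A minor, C major.
That gives 2 common triads.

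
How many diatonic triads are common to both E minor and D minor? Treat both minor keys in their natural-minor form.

2

Diatonic triads of E minor (natural minor): E minor (i), F♯ diminished (ii°), G major (III), A minor (iv), B minor (v), C major (VI), D major (VII).
Diatonic triads of D minor (natural minor): D minor (i), E diminished (ii°), F major (III), G minor (iv), A minor (v), B♭ major (VI), C major (VII).
Matching root and quality in both lists: A minor, C major.
That gives 2 common triads.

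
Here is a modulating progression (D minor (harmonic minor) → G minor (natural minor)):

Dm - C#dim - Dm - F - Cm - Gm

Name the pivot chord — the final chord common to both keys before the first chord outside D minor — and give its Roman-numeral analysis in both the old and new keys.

Chords diatonic to D minor: Dm, Edim, Faug, Gm, A, Bb, C#dim.
Reading the progression, the first chord not in that set is F, so the modulation leaves D minor there.
The chord immediately before F is Dm, which is diatonic to both keys: i in D minor and v in G minor.

Dm — i in D minor, v in G minor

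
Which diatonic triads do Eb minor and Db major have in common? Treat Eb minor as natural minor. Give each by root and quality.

Ebm, Gb, Bbm, Db

Triads in Eb minor (natural minor): Ebm (i), Fdim (ii°), Gb (III), Abm (iv), Bbm (v), Cb (VI), Db (VII).
Triads in Db major: Db (I), Ebm (ii), Fm (iii), Gb (IV), Ab (V), Bbm (vi), Cdim (vii°).
Shared triads with their functions: Ebm (i in Eb minor, ii in Db major); Gb (III in Eb minor, IV in Db major); Bbm (v in Eb minor, vi in Db major); Db (VII in Eb minor, I in Db major).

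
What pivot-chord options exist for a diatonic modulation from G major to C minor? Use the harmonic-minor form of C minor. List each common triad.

Triads in G major: G major (I), A minor (ii), B minor (iii), C major (IV), D major (V), E minor (vi), F# diminished (vii°).
Triads in C minor (harmonic minor): C minor (i), D diminished (ii°), Eb augmented (III+), F minor (iv), G major (V), Ab major (VI), B diminished (vii°).
Shared triads with their functions: G major (I in G major, V in C minor).

G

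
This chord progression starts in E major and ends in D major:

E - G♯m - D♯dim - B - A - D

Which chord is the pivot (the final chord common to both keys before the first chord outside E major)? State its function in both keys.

Chords diatonic to E major: E, F♯m, G♯m, A, B, C♯m, D♯dim.
Reading the progression, the first chord not in that set is D, so the modulation leaves E major there.
The chord immediately before D is A, which is diatonic to both keys: IV in E major and V in D major.

A — IV in E major, V in D major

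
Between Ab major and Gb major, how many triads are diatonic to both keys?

Diatonic triads of Ab major: Ab (I), Bbm (ii), Cm (iii), Db (IV), Eb (V), Fm (vi), Gdim (vii°).
Diatonic triads of Gb major: Gb (I), Abm (ii), Bbm (iii), Cb (IV), Db (V), Ebm (vi), Fdim (vii°).
Matching root and quality in both lists: Bbm, Db.
That gives 2 common triads.

2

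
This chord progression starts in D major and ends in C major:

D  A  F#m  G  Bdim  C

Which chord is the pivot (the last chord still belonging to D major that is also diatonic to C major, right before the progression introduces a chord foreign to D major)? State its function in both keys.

G — IV in D major, V in C major

Chords diatonic to D major: D, Em, F#m, G, A, Bm, C#dim.
Reading the progression, the first chord not in that set is Bdim, so the modulation leaves D major there.
The chord immediately before Bdim is G, which is diatonic to both keys: IV in D major and V in C major.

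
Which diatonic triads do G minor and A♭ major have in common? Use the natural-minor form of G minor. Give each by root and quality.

Triads in G minor (natural minor): G minor (i), A diminished (ii°), B♭ major (III), C minor (iv), D minor (v), E♭ major (VI), F major (VII).
Triads in A♭ major: A♭ major (I), B♭ minor (ii), C minor (iii), D♭ major (IV), E♭ major (V), F minor (vi), G diminished (vii°).
Shared triads with their functions: C minor (iv in G minor, iii in A♭ major); E♭ major (VI in G minor, V in A♭ major).

Cm, E♭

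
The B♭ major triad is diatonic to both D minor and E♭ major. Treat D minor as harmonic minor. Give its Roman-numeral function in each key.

VI in D minor; V in E♭ major

The scale of D minor (harmonic minor) is D E F G A B♭ C♯; B♭ is degree 6, and the triad built there (B♭-D-F) is major, so it is VI.
The scale of E♭ major is E♭ F G A♭ B♭ C D; B♭ is degree 5, and the triad built there (B♭-D-F) is major, so it is V.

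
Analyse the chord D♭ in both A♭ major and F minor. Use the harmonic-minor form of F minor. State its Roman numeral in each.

IV in A♭ major; VI in F minor

The scale of A♭ major is A♭ B♭ C D♭ E♭ F G; D♭ is degree 4, and the triad built there (D♭-F-A♭) is major, so it is IV.
The scale of F minor (harmonic minor) is F G A♭ B♭ C D♭ E; D♭ is degree 6, and the triad built there (D♭-F-A♭) is major, so it is VI.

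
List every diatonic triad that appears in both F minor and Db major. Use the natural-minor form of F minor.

Triads in F minor (natural minor): Fm (i), Gdim (ii°), Ab (III), Bbm (iv), Cm (v), Db (VI), Eb (VII).
Triads in Db major: Db (I), Ebm (ii), Fm (iii), Gb (IV), Ab (V), Bbm (vi), Cdim (vii°).
Shared triads with their functions: Fm (i in F minor, iii in Db major); Ab (III in F minor, V in Db major); Bbm (iv in F minor, vi in Db major); Db (VI in F minor, I in Db major).

Fm, Ab, Bbm, Db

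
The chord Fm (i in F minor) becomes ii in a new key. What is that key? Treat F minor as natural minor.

Eb major

The numeral ii denotes a minor triad on scale degree 2. With F on degree 2, the tonic of the new key is Eb.
Degree 2 carries a minor triad in major keys, so the destination is Eb major.
Check: the diatonic triads of Eb major are Eb (I), Fm (ii), Gm (iii), Ab (IV), Bb (V), Cm (vi), Ddim (vii°) — Fm is indeed ii.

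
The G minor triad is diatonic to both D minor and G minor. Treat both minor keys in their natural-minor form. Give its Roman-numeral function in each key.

iv in D minor; i in G minor

The scale of D minor (natural minor) is D E F G A B♭ C; G is degree 4, and the triad built there (G-B♭-D) is minor, so it is iv.
The scale of G minor (natural minor) is G A B♭ C D E♭ F; G is degree 1, and the triad built there (G-B♭-D) is minor, so it is i.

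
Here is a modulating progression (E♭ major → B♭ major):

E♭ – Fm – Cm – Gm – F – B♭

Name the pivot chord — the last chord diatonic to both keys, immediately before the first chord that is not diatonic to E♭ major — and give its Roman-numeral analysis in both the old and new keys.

Chords diatonic to E♭ major: E♭, Fm, Gm, A♭, B♭, Cm, Ddim.
Reading the progression, the first chord not in that set is F, so the modulation leaves E♭ major there.
The chord immediately before F is Gm, which is diatonic to both keys: iii in E♭ major and vi in B♭ major.

Gm — iii in E♭ major, vi in B♭ major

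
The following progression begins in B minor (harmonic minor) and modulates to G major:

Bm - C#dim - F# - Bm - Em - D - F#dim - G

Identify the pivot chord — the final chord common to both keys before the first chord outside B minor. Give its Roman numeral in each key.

Em — iv in B minor, vi in G major

Chords diatonic to B minor: Bm, C#dim, Daug, Em, F#, G, A#dim.
Reading the progression, the first chord not in that set is D, so the modulation leaves B minor there.
The chord immediately before D is Em, which is diatonic to both keys: iv in B minor and vi in G major.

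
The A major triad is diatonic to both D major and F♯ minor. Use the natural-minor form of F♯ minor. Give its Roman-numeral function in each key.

V in D major; III in F♯ minor

The scale of D major is D E F♯ G A B C♯; A is degree 5, and the triad built there (A-C♯-E) is major, so it is V.
The scale of F♯ minor (natural minor) is F♯ G♯ A B C♯ D E; A is degree 3, and the triad built there (A-C♯-E) is major, so it is III.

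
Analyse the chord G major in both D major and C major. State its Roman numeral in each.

IV in D major; V in C major

The scale of D major is D E F# G A B C#; G is degree 4, and the triad built there (G-B-D) is major, so it is IV.
The scale of C major is C D E F G A B; G is degree 5, and the triad built there (G-B-D) is major, so it is V.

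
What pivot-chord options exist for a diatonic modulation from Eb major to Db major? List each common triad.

Fm, Ab

Triads in Eb major: Eb major (I), F minor (ii), G minor (iii), Ab major (IV), Bb major (V), C minor (vi), D diminished (vii°).
Triads in Db major: Db major (I), Eb minor (ii), F minor (iii), Gb major (IV), Ab major (V), Bb minor (vi), C diminished (vii°).
Shared triads with their functions: F minor (ii in Eb major, iii in Db major); Ab major (IV in Eb major, V in Db major).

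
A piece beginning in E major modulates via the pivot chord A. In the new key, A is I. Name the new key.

The numeral I denotes a major triad on scale degree 1. With A on degree 1, the tonic of the new key is A.
Degree 1 carries a major triad in major keys, so the destination is A major.
Check: the diatonic triads of A major are A (I), Bm (ii), C#m (iii), D (IV), E (V), F#m (vi), G#dim (vii°) — A is indeed I.

A major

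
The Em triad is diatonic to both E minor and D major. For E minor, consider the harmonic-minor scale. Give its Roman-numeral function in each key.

The scale of E minor (harmonic minor) is E F# G A B C D#; E is degree 1, and the triad built there (E-G-B) is minor, so it is i.
The scale of D major is D E F# G A B C#; E is degree 2, and the triad built there (E-G-B) is minor, so it is ii.

i in E minor; ii in D major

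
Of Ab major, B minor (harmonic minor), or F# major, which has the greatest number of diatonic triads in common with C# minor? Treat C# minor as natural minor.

F# major

Triads of C# minor (natural minor): C#m (i), D#dim (ii°), E (III), F#m (iv), G#m (v), A (VI), B (VII).
Ab major shares 0: none.
B minor (harmonic minor) shares 0: none.
F# major shares 2: G#m, B.
The most common triads (2) are shared with F# major.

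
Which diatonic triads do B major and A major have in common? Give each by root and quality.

C#m, E

Triads in B major: B (I), C#m (ii), D#m (iii), E (IV), F# (V), G#m (vi), A#dim (vii°).
Triads in A major: A (I), Bm (ii), C#m (iii), D (IV), E (V), F#m (vi), G#dim (vii°).
Shared triads with their functions: C#m (ii in B major, iii in A major); E (IV in B major, V in A major).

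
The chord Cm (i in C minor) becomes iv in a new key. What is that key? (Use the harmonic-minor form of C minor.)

The numeral iv denotes a minor triad on scale degree 4. With C on degree 4, the tonic of the new key is G.
Degree 4 carries a minor triad in minor keys, so the destination is G minor.
Check: the diatonic triads of G minor (natural minor) are Gm (i), Adim (ii°), Bb (III), Cm (iv), Dm (v), Eb (VI), F (VII) — Cm is indeed iv.

G minor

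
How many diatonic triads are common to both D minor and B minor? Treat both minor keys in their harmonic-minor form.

1

Diatonic triads of D minor (harmonic minor): Dm (i), Edim (ii°), Faug (III+), Gm (iv), A (V), Bb (VI), C#dim (vii°).
Diatonic triads of B minor (harmonic minor): Bm (i), C#dim (ii°), Daug (III+), Em (iv), F# (V), G (VI), A#dim (vii°).
Matching root and quality in both lists: C#dim.
That gives 1 common triad.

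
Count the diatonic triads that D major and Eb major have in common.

Diatonic triads of D major: D (I), Em (ii), F#m (iii), G (IV), A (V), Bm (vi), C#dim (vii°).
Diatonic triads of Eb major: Eb (I), Fm (ii), Gm (iii), Ab (IV), Bb (V), Cm (vi), Ddim (vii°).
No triad has the same root and quality in both keys.

0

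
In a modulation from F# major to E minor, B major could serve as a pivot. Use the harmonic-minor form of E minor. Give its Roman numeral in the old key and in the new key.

IV in F# major; V in E minor

The scale of F# major is F# G# A# B C# D# E#; B is degree 4, and the triad built there (B-D#-F#) is major, so it is IV.
The scale of E minor (harmonic minor) is E F# G A B C D#; B is degree 5, and the triad built there (B-D#-F#) is major, so it is V.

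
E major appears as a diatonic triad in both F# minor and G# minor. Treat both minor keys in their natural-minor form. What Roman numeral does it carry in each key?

VII in F# minor; VI in G# minor

The scale of F# minor (natural minor) is F# G# A B C# D E; E is degree 7, and the triad built there (E-G#-B) is major, so it is VII.
The scale of G# minor (natural minor) is G# A# B C# D# E F#; E is degree 6, and the triad built there (E-G#-B) is major, so it is VI.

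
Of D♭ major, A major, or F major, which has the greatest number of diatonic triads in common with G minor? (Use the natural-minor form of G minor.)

F major

Triads of G minor (natural minor): Gm (i), Adim (ii°), B♭ (III), Cm (iv), Dm (v), E♭ (VI), F (VII).
D♭ major shares 0: none.
A major shares 0: none.
F major shares 4: Gm, B♭, Dm, F.
The most common triads (4) are shared with F major.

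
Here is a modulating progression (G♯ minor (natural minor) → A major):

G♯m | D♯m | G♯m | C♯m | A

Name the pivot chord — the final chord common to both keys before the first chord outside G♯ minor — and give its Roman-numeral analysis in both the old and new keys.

C♯m — iv in G♯ minor, iii in A major

Chords diatonic to G♯ minor: G♯m, A♯dim, B, C♯m, D♯m, E, F♯.
Reading the progression, the first chord not in that set is A, so the modulation leaves G♯ minor there.
The chord immediately before A is C♯m, which is diatonic to both keys: iv in G♯ minor and iii in A major.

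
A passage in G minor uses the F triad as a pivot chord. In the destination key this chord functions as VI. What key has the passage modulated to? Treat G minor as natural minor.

The numeral VI denotes a major triad on scale degree 6. With F on degree 6, the tonic of the new key is A.
Degree 6 carries a major triad in minor keys, so the destination is A minor.
Check: the diatonic triads of A minor (natural minor) are Am (i), Bdim (ii°), C (III), Dm (iv), Em (v), F (VI), G (VII) — F is indeed VI.

A minor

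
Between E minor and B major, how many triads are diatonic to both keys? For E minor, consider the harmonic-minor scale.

Diatonic triads of E minor (harmonic minor): Em (i), F#dim (ii°), Gaug (III+), Am (iv), B (V), C (VI), D#dim (vii°).
Diatonic triads of B major: B (I), C#m (ii), D#m (iii), E (IV), F# (V), G#m (vi), A#dim (vii°).
Matching root and quality in both lists: B.
That gives 1 common triad.

1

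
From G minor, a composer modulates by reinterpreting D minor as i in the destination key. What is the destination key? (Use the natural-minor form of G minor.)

The numeral i denotes a minor triad on scale degree 1. With D on degree 1, the tonic of the new key is D.
Degree 1 carries a minor triad in minor keys, so the destination is D minor.
Check: the diatonic triads of D minor (natural minor) are Dm (i), Edim (ii°), F (III), Gm (iv), Am (v), Bb (VI), C (VII) — D minor is indeed i.

D minor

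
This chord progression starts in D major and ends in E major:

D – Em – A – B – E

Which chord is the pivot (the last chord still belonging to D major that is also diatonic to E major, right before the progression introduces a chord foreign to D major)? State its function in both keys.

Chords diatonic to D major: D, Em, F#m, G, A, Bm, C#dim.
Reading the progression, the first chord not in that set is B, so the modulation leaves D major there.
The chord immediately before B is A, which is diatonic to both keys: V in D major and IV in E major.

A — V in D major, IV in E major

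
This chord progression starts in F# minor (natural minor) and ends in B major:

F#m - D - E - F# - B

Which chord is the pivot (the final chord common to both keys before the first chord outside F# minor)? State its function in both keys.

E — VII in F# minor, IV in B major

Chords diatonic to F# minor: F#m, G#dim, A, Bm, C#m, D, E.
Reading the progression, the first chord not in that set is F#, so the modulation leaves F# minor there.
The chord immediately before F# is E, which is diatonic to both keys: VII in F# minor and IV in B major.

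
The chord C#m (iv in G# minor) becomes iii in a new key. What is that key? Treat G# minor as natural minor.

A major

The numeral iii denotes a minor triad on scale degree 3. With C# on degree 3, the tonic of the new key is A.
Degree 3 carries a minor triad in major keys, so the destination is A major.
Check: the diatonic triads of A major are A (I), Bm (ii), C#m (iii), D (IV), E (V), F#m (vi), G#dim (vii°) — C#m is indeed iii.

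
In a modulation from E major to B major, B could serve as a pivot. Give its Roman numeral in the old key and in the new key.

V in E major; I in B major

The scale of E major is E F# G# A B C# D#; B is degree 5, and the triad built there (B-D#-F#) is major, so it is V.
The scale of B major is B C# D# E F# G# A#; B is degree 1, and the triad built there (B-D#-F#) is major, so it is I.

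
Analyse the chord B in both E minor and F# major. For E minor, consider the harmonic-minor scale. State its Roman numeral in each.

The scale of E minor (harmonic minor) is E F# G A B C D#; B is degree 5, and the triad built there (B-D#-F#) is major, so it is V.
The scale of F# major is F# G# A# B C# D# E#; B is degree 4, and the triad built there (B-D#-F#) is major, so it is IV.

V in E minor; IV in F# major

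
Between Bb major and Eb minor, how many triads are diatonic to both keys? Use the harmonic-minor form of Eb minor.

Diatonic triads of Bb major: Bb (I), Cm (ii), Dm (iii), Eb (IV), F (V), Gm (vi), Adim (vii°).
Diatonic triads of Eb minor (harmonic minor): Ebm (i), Fdim (ii°), Gbaug (III+), Abm (iv), Bb (V), Cb (VI), Ddim (vii°).
Matching root and quality in both lists: Bb.
That gives 1 common triad.

1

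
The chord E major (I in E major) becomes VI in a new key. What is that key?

G# minor

The numeral VI denotes a major triad on scale degree 6. With E on degree 6, the tonic of the new key is G#.
Degree 6 carries a major triad in minor keys, so the destination is G# minor.
Check: the diatonic triads of G# minor (natural minor) are G#m (i), A#dim (ii°), B (III), C#m (iv), D#m (v), E (VI), F# (VII) — E major is indeed VI.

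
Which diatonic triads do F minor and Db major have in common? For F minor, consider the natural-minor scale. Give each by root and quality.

Triads in F minor (natural minor): Fm (i), Gdim (ii°), Ab (III), Bbm (iv), Cm (v), Db (VI), Eb (VII).
Triads in Db major: Db (I), Ebm (ii), Fm (iii), Gb (IV), Ab (V), Bbm (vi), Cdim (vii°).
Shared triads with their functions: Fm (i in F minor, iii in Db major); Ab (III in F minor, V in Db major); Bbm (iv in F minor, vi in Db major); Db (VI in F minor, I in Db major).

Fm, Ab, Bbm, Db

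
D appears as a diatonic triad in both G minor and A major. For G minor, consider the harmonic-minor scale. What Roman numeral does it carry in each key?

The scale of G minor (harmonic minor) is G A Bb C D Eb F#; D is degree 5, and the triad built there (D-F#-A) is major, so it is V.
The scale of A major is A B C# D E F# G#; D is degree 4, and the triad built there (D-F#-A) is major, so it is IV.

V in G minor; IV in A major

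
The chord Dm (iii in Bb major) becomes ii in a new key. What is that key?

The numeral ii denotes a minor triad on scale degree 2. With D on degree 2, the tonic of the new key is C.
Degree 2 carries a minor triad in major keys, so the destination is C major.
Check: the diatonic triads of C major are C (I), Dm (ii), Em (iii), F (IV), G (V), Am (vi), Bdim (vii°) — Dm is indeed ii.

C major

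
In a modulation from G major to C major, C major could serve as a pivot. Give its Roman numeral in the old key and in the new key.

IV in G major; I in C major

The scale of G major is G A B C D E F#; C is degree 4, and the triad built there (C-E-G) is major, so it is IV.
The scale of C major is C D E F G A B; C is degree 1, and the triad built there (C-E-G) is major, so it is I.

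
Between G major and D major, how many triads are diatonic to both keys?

Diatonic triads of G major: G (I), Am (ii), Bm (iii), C (IV), D (V), Em (vi), F#dim (vii°).
Diatonic triads of D major: D (I), Em (ii), F#m (iii), G (IV), A (V), Bm (vi), C#dim (vii°).
Matching root and quality in both lists: G, Bm, D, Em.
That gives 4 common triads.

4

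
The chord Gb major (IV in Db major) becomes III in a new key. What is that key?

Eb minor

The numeral III denotes a major triad on scale degree 3. With Gb on degree 3, the tonic of the new key is Eb.
Degree 3 carries a major triad in natural-minor keys, so the destination is Eb minor.
Check: the diatonic triads of Eb minor (natural minor) are Ebm (i), Fdim (ii°), Gb (III), Abm (iv), Bbm (v), Cb (VI), Db (VII) — Gb major is indeed III.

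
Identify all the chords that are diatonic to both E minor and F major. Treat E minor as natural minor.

Am, C

Triads in E minor (natural minor): Em (i), F♯dim (ii°), G (III), Am (iv), Bm (v), C (VI), D (VII).
Triads in F major: F (I), Gm (ii), Am (iii), B♭ (IV), C (V), Dm (vi), Edim (vii°).
Shared triads with their functions: Am (iv in E minor, iii in F major); C (VI in E minor, V in F major).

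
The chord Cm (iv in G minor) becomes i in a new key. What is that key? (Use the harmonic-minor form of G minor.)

The numeral i denotes a minor triad on scale degree 1. With C on degree 1, the tonic of the new key is C.
Degree 1 carries a minor triad in minor keys, so the destination is C minor.
Check: the diatonic triads of C minor (natural minor) are Cm (i), Ddim (ii°), Eb (III), Fm (iv), Gm (v), Ab (VI), Bb (VII) — Cm is indeed i.

C minor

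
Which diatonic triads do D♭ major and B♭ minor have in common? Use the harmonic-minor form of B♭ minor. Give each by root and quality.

Triads in D♭ major: D♭ (I), E♭m (ii), Fm (iii), G♭ (IV), A♭ (V), B♭m (vi), Cdim (vii°).
Triads in B♭ minor (harmonic minor): B♭m (i), Cdim (ii°), D♭aug (III+), E♭m (iv), F (V), G♭ (VI), Adim (vii°).
Shared triads with their functions: E♭m (ii in D♭ major, iv in B♭ minor); G♭ (IV in D♭ major, VI in B♭ minor); B♭m (vi in D♭ major, i in B♭ minor); Cdim (vii° in D♭ major, ii° in B♭ minor).

E♭m, G♭, B♭m, Cdim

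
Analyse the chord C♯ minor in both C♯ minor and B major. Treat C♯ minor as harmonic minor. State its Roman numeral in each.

i in C♯ minor; ii in B major

The scale of C♯ minor (harmonic minor) is C♯ D♯ E F♯ G♯ A B♯; C♯ is degree 1, and the triad built there (C♯-E-G♯) is minor, so it is i.
The scale of B major is B C♯ D♯ E F♯ G♯ A♯; C♯ is degree 2, and the triad built there (C♯-E-G♯) is minor, so it is ii.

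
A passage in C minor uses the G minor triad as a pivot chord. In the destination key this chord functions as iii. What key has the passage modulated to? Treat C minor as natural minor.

The numeral iii denotes a minor triad on scale degree 3. With G on degree 3, the tonic of the new key is Eb.
Degree 3 carries a minor triad in major keys, so the destination is Eb major.
Check: the diatonic triads of Eb major are Eb (I), Fm (ii), Gm (iii), Ab (IV), Bb (V), Cm (vi), Ddim (vii°) — G minor is indeed iii.

Eb major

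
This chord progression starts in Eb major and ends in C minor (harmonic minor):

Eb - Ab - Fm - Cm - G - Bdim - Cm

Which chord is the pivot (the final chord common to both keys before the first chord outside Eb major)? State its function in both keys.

Chords diatonic to Eb major: Eb, Fm, Gm, Ab, Bb, Cm, Ddim.
Reading the progression, the first chord not in that set is G, so the modulation leaves Eb major there.
The chord immediately before G is Cm, which is diatonic to both keys: vi in Eb major and i in C minor.

Cm — vi in Eb major, i in C minor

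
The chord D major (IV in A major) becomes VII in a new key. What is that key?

The numeral VII denotes a major triad on scale degree 7. With D on degree 7, the tonic of the new key is E.
Degree 7 carries a major triad in natural-minor keys, so the destination is E minor.
Check: the diatonic triads of E minor (natural minor) are Em (i), F♯dim (ii°), G (III), Am (iv), Bm (v), C (VI), D (VII) — D major is indeed VII.

E minor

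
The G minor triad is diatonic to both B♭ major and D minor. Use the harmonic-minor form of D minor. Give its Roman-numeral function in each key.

vi in B♭ major; iv in D minor

The scale of B♭ major is B♭ C D E♭ F G A; G is degree 6, and the triad built there (G-B♭-D) is minor, so it is vi.
The scale of D minor (harmonic minor) is D E F G A B♭ C♯; G is degree 4, and the triad built there (G-B♭-D) is minor, so it is iv.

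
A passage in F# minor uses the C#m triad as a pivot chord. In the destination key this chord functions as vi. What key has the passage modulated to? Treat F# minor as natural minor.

The numeral vi denotes a minor triad on scale degree 6. With C# on degree 6, the tonic of the new key is E.
Degree 6 carries a minor triad in major keys, so the destination is E major.
Check: the diatonic triads of E major are E (I), F#m (ii), G#m (iii), A (IV), B (V), C#m (vi), D#dim (vii°) — C#m is indeed vi.

E major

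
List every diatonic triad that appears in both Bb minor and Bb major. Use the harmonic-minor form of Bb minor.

F, Adim

Triads in Bb minor (harmonic minor): Bbm (i), Cdim (ii°), Dbaug (III+), Ebm (iv), F (V), Gb (VI), Adim (vii°).
Triads in Bb major: Bb (I), Cm (ii), Dm (iii), Eb (IV), F (V), Gm (vi), Adim (vii°).
Shared triads with their functions: F (V in Bb minor, V in Bb major); Adim (vii° in Bb minor, vii° in Bb major).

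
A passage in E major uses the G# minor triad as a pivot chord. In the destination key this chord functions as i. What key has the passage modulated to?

G# minor

The numeral i denotes a minor triad on scale degree 1. With G# on degree 1, the tonic of the new key is G#.
Degree 1 carries a minor triad in minor keys, so the destination is G# minor.
Check: the diatonic triads of G# minor (natural minor) are G#m (i), A#dim (ii°), B (III), C#m (iv), D#m (v), E (VI), F# (VII) — G# minor is indeed i.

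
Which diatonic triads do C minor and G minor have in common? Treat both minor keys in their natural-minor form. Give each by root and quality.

Triads in C minor (natural minor): C minor (i), D diminished (ii°), Eb major (III), F minor (iv), G minor (v), Ab major (VI), Bb major (VII).
Triads in G minor (natural minor): G minor (i), A diminished (ii°), Bb major (III), C minor (iv), D minor (v), Eb major (VI), F major (VII).
Shared triads with their functions: C minor (i in C minor, iv in G minor); Eb major (III in C minor, VI in G minor); G minor (v in C minor, i in G minor); Bb major (VII in C minor, III in G minor).

Cm, Eb, Gm, Bb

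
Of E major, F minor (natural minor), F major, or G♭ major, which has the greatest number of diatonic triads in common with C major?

F major

Triads of C major: C (I), Dm (ii), Em (iii), F (IV), G (V), Am (vi), Bdim (vii°).
E major shares 0: none.
F minor (natural minor) shares 0: none.
F major shares 4: C, Dm, F, Am.
G♭ major shares 0: none.
The most common triads (4) are shared with F major.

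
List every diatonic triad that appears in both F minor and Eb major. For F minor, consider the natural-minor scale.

Fm, Ab, Cm, Eb

Triads in F minor (natural minor): Fm (i), Gdim (ii°), Ab (III), Bbm (iv), Cm (v), Db (VI), Eb (VII).
Triads in Eb major: Eb (I), Fm (ii), Gm (iii), Ab (IV), Bb (V), Cm (vi), Ddim (vii°).
Shared triads with their functions: Fm (i in F minor, ii in Eb major); Ab (III in F minor, IV in Eb major); Cm (v in F minor, vi in Eb major); Eb (VII in F minor, I in Eb major).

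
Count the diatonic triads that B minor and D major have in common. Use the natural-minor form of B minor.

7

Diatonic triads of B minor (natural minor): Bm (i), C♯dim (ii°), D (III), Em (iv), F♯m (v), G (VI), A (VII).
Diatonic triads of D major: D (I), Em (ii), F♯m (iii), G (IV), A (V), Bm (vi), C♯dim (vii°).
Matching root and quality in both lists: Bm, C♯dim, D, Em, F♯m, G, A.
That gives 7 common triads.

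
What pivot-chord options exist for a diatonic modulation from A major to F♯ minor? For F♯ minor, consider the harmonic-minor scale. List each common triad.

Bm, D, F♯m, G♯dim

Triads in A major: A major (I), B minor (ii), C♯ minor (iii), D major (IV), E major (V), F♯ minor (vi), G♯ diminished (vii°).
Triads in F♯ minor (harmonic minor): F♯ minor (i), G♯ diminished (ii°), A augmented (III+), B minor (iv), C♯ major (V), D major (VI), E♯ diminished (vii°).
Shared triads with their functions: B minor (ii in A major, iv in F♯ minor); D major (IV in A major, VI in F♯ minor); F♯ minor (vi in A major, i in F♯ minor); G♯ diminished (vii° in A major, ii° in F♯ minor).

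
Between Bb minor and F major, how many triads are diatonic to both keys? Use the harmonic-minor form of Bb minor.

1

Diatonic triads of Bb minor (harmonic minor): Bb minor (i), C diminished (ii°), Db augmented (III+), Eb minor (iv), F major (V), Gb major (VI), A diminished (vii°).
Diatonic triads of F major: F major (I), G minor (ii), A minor (iii), Bb major (IV), C major (V), D minor (vi), E diminished (vii°).
Matching root and quality in both lists: F major.
That gives 1 common triad.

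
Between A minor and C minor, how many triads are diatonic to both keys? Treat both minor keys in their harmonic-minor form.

1

Diatonic triads of A minor (harmonic minor): Am (i), Bdim (ii°), Caug (III+), Dm (iv), E (V), F (VI), G#dim (vii°).
Diatonic triads of C minor (harmonic minor): Cm (i), Ddim (ii°), Ebaug (III+), Fm (iv), G (V), Ab (VI), Bdim (vii°).
Matching root and quality in both lists: Bdim.
That gives 1 common triad.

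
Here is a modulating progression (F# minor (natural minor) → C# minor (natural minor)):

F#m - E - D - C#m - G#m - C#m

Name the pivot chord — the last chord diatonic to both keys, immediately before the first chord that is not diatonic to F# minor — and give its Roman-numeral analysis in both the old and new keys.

Chords diatonic to F# minor: F#m, G#dim, A, Bm, C#m, D, E.
Reading the progression, the first chord not in that set is G#m, so the modulation leaves F# minor there.
The chord immediately before G#m is C#m, which is diatonic to both keys: v in F# minor and i in C# minor.

C#m — v in F# minor, i in C# minor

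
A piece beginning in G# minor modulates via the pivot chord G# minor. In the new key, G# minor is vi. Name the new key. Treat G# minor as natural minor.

The numeral vi denotes a minor triad on scale degree 6. With G# on degree 6, the tonic of the new key is B.
Degree 6 carries a minor triad in major keys, so the destination is B major.
Check: the diatonic triads of B major are B (I), C#m (ii), D#m (iii), E (IV), F# (V), G#m (vi), A#dim (vii°) — G# minor is indeed vi.

B major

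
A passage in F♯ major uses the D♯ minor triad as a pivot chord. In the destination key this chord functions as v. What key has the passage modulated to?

G♯ minor

The numeral v denotes a minor triad on scale degree 5. With D♯ on degree 5, the tonic of the new key is G♯.
Degree 5 carries a minor triad in natural-minor keys, so the destination is G♯ minor.
Check: the diatonic triads of G♯ minor (natural minor) are G♯m (i), A♯dim (ii°), B (III), C♯m (iv), D♯m (v), E (VI), F♯ (VII) — D♯ minor is indeed v.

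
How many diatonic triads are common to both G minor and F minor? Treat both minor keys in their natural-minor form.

Diatonic triads of G minor (natural minor): Gm (i), Adim (ii°), Bb (III), Cm (iv), Dm (v), Eb (VI), F (VII).
Diatonic triads of F minor (natural minor): Fm (i), Gdim (ii°), Ab (III), Bbm (iv), Cm (v), Db (VI), Eb (VII).
Matching root and quality in both lists: Cm, Eb.
That gives 2 common triads.

2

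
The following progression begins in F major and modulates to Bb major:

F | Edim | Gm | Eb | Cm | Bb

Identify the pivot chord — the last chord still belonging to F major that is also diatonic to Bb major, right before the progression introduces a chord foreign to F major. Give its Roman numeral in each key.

Chords diatonic to F major: F, Gm, Am, Bb, C, Dm, Edim.
Reading the progression, the first chord not in that set is Eb, so the modulation leaves F major there.
The chord immediately before Eb is Gm, which is diatonic to both keys: ii in F major and vi in Bb major.

Gm — ii in F major, vi in Bb major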